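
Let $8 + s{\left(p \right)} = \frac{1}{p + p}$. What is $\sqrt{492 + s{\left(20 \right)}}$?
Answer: $\frac{\sqrt{193610}}{20} \approx 22.001$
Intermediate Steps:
$s{\left(p \right)} = -8 + \frac{1}{2 p}$ ($s{\left(p \right)} = -8 + \frac{1}{p + p} = -8 + \frac{1}{2 p}$)
$\sqrt{492 + s{\left(20 \right)}} = \sqrt{492 - \left(8 - \frac{1}{2 \cdot 20}\right)} = \sqrt{492 + \left(-8 + \frac{1}{2} \cdot \frac{1}{20}\right)} = \sqrt{492 + \left(-8 + \frac{1}{40}\right)} = \sqrt{492 - \frac{319}{40}} = \sqrt{\frac{19361}{40}} = \frac{\sqrt{193610}}{20}$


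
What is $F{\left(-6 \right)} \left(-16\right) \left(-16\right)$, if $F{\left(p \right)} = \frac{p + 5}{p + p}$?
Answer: $\frac{64}{3} \approx 21.333$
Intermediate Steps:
$F{\left(p \right)} = \frac{5 + p}{2 p}$
$F{\left(-6 \right)} \left(-16\right) \left(-16\right) = \frac{5 - 6}{2 \left(-6\right)} \left(-16\right) \left(-16\right) = \frac{1}{2} \left(- \frac{1}{6}\right) \left(-1\right) \left(-16\right) \left(-16\right) = \frac{1}{12} \left(-16\right) \left(-16\right) = \left(- \frac{4}{3}\right) \left(-16\right) = \frac{64}{3}$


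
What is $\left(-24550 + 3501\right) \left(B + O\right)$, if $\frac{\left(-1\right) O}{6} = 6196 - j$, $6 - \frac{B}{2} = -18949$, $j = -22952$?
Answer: $2883249922$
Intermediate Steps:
$B = 37910$ ($B = 12 - -37898 = 12 + 37898 = 37910$)
$O = -174888$ ($O = - 6 \left(6196 - -22952\right) = - 6 \left(6196 + 22952\right) = \left(-6\right) 29148 = -174888$)
$\left(-24550 + 3501\right) \left(B + O\right) = \left(-24550 + 3501\right) \left(37910 - 174888\right) = \left(-21049\right) \left(-136978\right) = 2883249922$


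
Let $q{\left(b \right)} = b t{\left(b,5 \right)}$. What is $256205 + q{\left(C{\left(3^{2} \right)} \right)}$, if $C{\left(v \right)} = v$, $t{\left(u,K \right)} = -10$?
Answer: $256115$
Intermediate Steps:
$q{\left(b \right)} = - 10 b$ ($q{\left(b \right)} = b \left(-10\right) = - 10 b$)
$256205 + q{\left(C{\left(3^{2} \right)} \right)} = 256205 - 10 \cdot 3^{2} = 256205 - 90 = 256115$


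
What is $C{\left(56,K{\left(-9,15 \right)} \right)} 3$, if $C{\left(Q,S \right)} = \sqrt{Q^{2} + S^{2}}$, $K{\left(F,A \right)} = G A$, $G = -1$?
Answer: $3 \sqrt{3361} \approx 173.92$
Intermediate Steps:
$K{\left(F,A \right)} = - A$
$C{\left(56,K{\left(-9,15 \right)} \right)} 3 = \sqrt{56^{2} + \left(\left(-1\right) 15\right)^{2}} \cdot 3 = \sqrt{3136 + \left(-15\right)^{2}} \cdot 3 = \sqrt{3136 + 225} \cdot 3 = \sqrt{3361} \cdot 3 = 3 \sqrt{3361}$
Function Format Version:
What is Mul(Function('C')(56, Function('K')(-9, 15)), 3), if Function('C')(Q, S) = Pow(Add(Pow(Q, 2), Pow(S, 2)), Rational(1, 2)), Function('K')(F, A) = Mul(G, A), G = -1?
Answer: Mul(3, Pow(3361, Rational(1, 2))) ≈ 173.92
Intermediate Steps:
Function('K')(F, A) = Mul(-1, A)
Mul(Function('C')(56, Function('K')(-9, 15)), 3) = Mul(Pow(Add(Pow(56, 2), Pow(Mul(-1, 15), 2)), Rational(1, 2)), 3) = Mul(Pow(Add(3136, Pow(-15, 2)), Rational(1, 2)), 3) = Mul(Pow(Add(3136, 225), Rational(1, 2)), 3) = Mul(Pow(3361, Rational(1, 2)), 3) = Mul(3, Pow(3361, Rational(1, 2)))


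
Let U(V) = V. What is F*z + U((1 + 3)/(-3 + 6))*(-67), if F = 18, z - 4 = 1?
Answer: ⅔ ≈ 0.66667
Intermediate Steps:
z = 5 (z = 4 + 1 = 5)
F*z + U((1 + 3)/(-3 + 6))*(-67) = 18*5 + ((1 + 3)/(-3 + 6))*(-67) = 90 + (4/3)*(-67) = 90 - 268/3 = ⅔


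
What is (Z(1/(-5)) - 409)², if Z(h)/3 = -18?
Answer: 214369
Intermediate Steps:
Z(h) = -54 (Z(h) = 3*(-18) = -54)
(Z(1/(-5)) - 409)² = (-54 - 409)² = (-463)² = 214369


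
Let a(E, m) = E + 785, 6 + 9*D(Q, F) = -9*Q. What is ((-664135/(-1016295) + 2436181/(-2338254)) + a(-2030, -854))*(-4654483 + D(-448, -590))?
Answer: 2754710674370693438279/475271169786 ≈ 5.7961e+9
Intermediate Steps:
D(Q, F) = -⅔ - Q (D(Q, F) = -⅔ + (-9*Q)/9 = -⅔ - Q)
a(E, m) = 785 + E
((-664135/(-1016295) + 2436181/(-2338254)) + a(-2030, -854))*(-4654483 + D(-448, -590)) = ((-664135/(-1016295) + 2436181/(-2338254)) + (785 - 2030))*(-4654483 + (-⅔ - 1*(-448))) = ((-664135*(-1/1016295) + 2436181*(-1/2338254)) - 1245)*(-4654483 + (-⅔ + 448)) = ((132827/203259 - 2436181/2338254) - 1245)*(-4654483 + 1342/3) = (-61530816607/158423723262 - 1245)*(-13962107/3) = -197299066277797/158423723262*(-13962107/3) = 2754710674370693438279/475271169786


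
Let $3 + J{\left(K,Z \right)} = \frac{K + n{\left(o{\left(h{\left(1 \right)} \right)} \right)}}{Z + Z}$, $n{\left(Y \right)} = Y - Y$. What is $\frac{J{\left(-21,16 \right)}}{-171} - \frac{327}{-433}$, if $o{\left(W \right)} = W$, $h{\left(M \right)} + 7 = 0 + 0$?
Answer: $\frac{204445}{263264} \approx 0.77658$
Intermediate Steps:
$h{\left(M \right)} = -7$ ($h{\left(M \right)} = -7 + \left(0 + 0\right) = -7 + 0 = -7$)
$n{\left(Y \right)} = 0$
$J{\left(K,Z \right)} = -3 + \frac{K}{2 Z}$ ($J{\left(K,Z \right)} = -3 + \frac{K + 0}{Z + Z} = -3 + \frac{K}{2 Z}$)
$\frac{J{\left(-21,16 \right)}}{-171} - \frac{327}{-433} = \frac{-3 + \frac{1}{2} \left(-21\right) \frac{1}{16}}{-171} - \frac{327}{-433} = \left(-3 + \frac{1}{2} \left(-21\right) \frac{1}{16}\right) \left(- \frac{1}{171}\right) - - \frac{327}{433} = \left(-3 - \frac{21}{32}\right) \left(- \frac{1}{171}\right) + \frac{327}{433} = \left(- \frac{117}{32}\right) \left(- \frac{1}{171}\right) + \frac{327}{433} = \frac{13}{608} + \frac{327}{433} = \frac{204445}{263264}$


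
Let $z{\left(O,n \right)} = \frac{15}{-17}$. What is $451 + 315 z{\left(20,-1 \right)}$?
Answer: $\frac{2942}{17} \approx 173.06$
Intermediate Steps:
$z{\left(O,n \right)} = - \frac{15}{17}$ ($z{\left(O,n \right)} = 15 \left(- \frac{1}{17}\right) = - \frac{15}{17}$)
$451 + 315 z{\left(20,-1 \right)} = 451 + 315 \left(- \frac{15}{17}\right) = 451 - \frac{4725}{17} = \frac{2942}{17}$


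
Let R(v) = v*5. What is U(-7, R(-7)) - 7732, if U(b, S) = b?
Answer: -7739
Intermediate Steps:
R(v) = 5*v
U(-7, R(-7)) - 7732 = -7 - 7732 = -7739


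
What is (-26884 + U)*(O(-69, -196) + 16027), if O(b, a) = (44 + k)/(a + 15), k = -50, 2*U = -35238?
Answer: -129098441179/181 ≈ -7.1325e+8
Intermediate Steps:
U = -17619 (U = (½)*(-35238) = -17619)
O(b, a) = -6/(15 + a) (O(b, a) = (44 - 50)/(a + 15) = -6/(15 + a))
(-26884 + U)*(O(-69, -196) + 16027) = (-26884 - 17619)*(-6/(15 - 196) + 16027) = -44503*(-6/(-181) + 16027) = -44503*(-6*(-1/181) + 16027) = -44503*(6/181 + 16027) = -44503*2900893/181 = -129098441179/181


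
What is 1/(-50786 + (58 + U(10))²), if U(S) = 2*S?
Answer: -1/44702 ≈ -2.2370e-5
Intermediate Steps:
1/(-50786 + (58 + U(10))²) = 1/(-50786 + (58 + 2*10)²) = 1/(-50786 + (58 + 20)²) = 1/(-50786 + 78²) = 1/(-50786 + 6084) = 1/(-44702) = -1/44702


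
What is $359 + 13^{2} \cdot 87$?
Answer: $15062$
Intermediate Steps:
$359 + 13^{2} \cdot 87 = 359 + 169 \cdot 87 = 359 + 14703 = 15062$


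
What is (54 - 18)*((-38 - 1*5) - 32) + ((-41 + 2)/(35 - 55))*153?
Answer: -48033/20 ≈ -2401.6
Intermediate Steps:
(54 - 18)*((-38 - 1*5) - 32) + ((-41 + 2)/(35 - 55))*153 = 36*((-38 - 5) - 32) - 39/(-20)*153 = 36*(-43 - 32) - 39*(-1/20)*153 = 36*(-75) + (39/20)*153 = -2700 + 5967/20 = -48033/20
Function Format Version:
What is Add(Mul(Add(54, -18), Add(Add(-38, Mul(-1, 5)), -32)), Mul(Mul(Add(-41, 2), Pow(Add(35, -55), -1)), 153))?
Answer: Rational(-48033, 20) ≈ -2401.6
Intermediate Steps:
Add(Mul(Add(54, -18), Add(Add(-38, Mul(-1, 5)), -32)), Mul(Mul(Add(-41, 2), Pow(Add(35, -55), -1)), 153)) = Add(Mul(36, Add(Add(-38, -5), -32)), Mul(Mul(-39, Pow(-20, -1)), 153)) = Add(Mul(36, Add(-43, -32)), Mul(Mul(-39, Rational(-1, 20)), 153)) = Add(Mul(36, -75), Mul(Rational(39, 20), 153)) = Add(-2700, Rational(5967, 20)) = Rational(-48033, 20)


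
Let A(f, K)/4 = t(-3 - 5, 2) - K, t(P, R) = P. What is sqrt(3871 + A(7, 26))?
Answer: 3*sqrt(415) ≈ 61.115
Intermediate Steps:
A(f, K) = -32 - 4*K (A(f, K) = 4*((-3 - 5) - K) = 4*(-8 - K) = -32 - 4*K)
sqrt(3871 + A(7, 26)) = sqrt(3871 + (-32 - 4*26)) = sqrt(3871 + (-32 - 104)) = sqrt(3871 - 136) = sqrt(3735) = 3*sqrt(415)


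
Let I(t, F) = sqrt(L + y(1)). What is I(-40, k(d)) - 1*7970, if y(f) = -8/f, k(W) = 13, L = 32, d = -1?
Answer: -7970 + 2*sqrt(6) ≈ -7965.1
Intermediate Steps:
I(t, F) = 2*sqrt(6) (I(t, F) = sqrt(32 - 8/1) = sqrt(32 - 8*1) = sqrt(32 - 8) = sqrt(24) = 2*sqrt(6))
I(-40, k(d)) - 1*7970 = 2*sqrt(6) - 1*7970 = 2*sqrt(6) - 7970 = -7970 + 2*sqrt(6)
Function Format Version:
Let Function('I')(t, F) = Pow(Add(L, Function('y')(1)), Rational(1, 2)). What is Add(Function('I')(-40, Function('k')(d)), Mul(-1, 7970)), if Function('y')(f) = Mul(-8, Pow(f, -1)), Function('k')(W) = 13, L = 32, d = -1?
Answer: Add(-7970, Mul(2, Pow(6, Rational(1, 2)))) ≈ -7965.1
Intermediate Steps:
Function('I')(t, F) = Mul(2, Pow(6, Rational(1, 2))) (Function('I')(t, F) = Pow(Add(32, Mul(-8, Pow(1, -1))), Rational(1, 2)) = Pow(Add(32, Mul(-8, 1)), Rational(1, 2)) = Pow(Add(32, -8), Rational(1, 2)) = Pow(24, Rational(1, 2)) = Mul(2, Pow(6, Rational(1, 2))))
Add(Function('I')(-40, Function('k')(d)), Mul(-1, 7970)) = Add(Mul(2, Pow(6, Rational(1, 2))), Mul(-1, 7970)) = Add(Mul(2, Pow(6, Rational(1, 2))), -7970) = Add(-7970, Mul(2, Pow(6, Rational(1, 2))))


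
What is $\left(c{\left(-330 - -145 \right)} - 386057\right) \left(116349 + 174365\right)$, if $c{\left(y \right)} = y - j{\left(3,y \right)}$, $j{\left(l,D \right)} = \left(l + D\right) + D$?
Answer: $-112179264750$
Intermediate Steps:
$j{\left(l,D \right)} = l + 2 D$ ($j{\left(l,D \right)} = \left(D + l\right) + D = l + 2 D$)
$c{\left(y \right)} = -3 - y$ ($c{\left(y \right)} = y - \left(3 + 2 y\right) = -3 - y$)
$\left(c{\left(-330 - -145 \right)} - 386057\right) \left(116349 + 174365\right) = \left(\left(-3 - \left(-330 - -145\right)\right) - 386057\right) \left(116349 + 174365\right) = \left(\left(-3 - \left(-330 + 145\right)\right) - 386057\right) 290714 = \left(\left(-3 - -185\right) - 386057\right) 290714 = \left(\left(-3 + 185\right) - 386057\right) 290714 = \left(182 - 386057\right) 290714 = \left(-385875\right) 290714 = -112179264750$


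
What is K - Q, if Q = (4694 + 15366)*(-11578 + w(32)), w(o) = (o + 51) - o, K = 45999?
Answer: 231277619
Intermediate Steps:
w(o) = 51 (w(o) = (51 + o) - o = 51)
Q = -231231620 (Q = (4694 + 15366)*(-11578 + 51) = 20060*(-11527) = -231231620)
K - Q = 45999 - 1*(-231231620) = 45999 + 231231620 = 231277619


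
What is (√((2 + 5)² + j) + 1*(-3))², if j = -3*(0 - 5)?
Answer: 25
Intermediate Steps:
j = 15 (j = -3*(-5) = 15)
(√((2 + 5)² + j) + 1*(-3))² = (√((2 + 5)² + 15) + 1*(-3))² = (√(7² + 15) - 3)² = (√(49 + 15) - 3)² = (√64 - 3)² = (8 - 3)² = 5² = 25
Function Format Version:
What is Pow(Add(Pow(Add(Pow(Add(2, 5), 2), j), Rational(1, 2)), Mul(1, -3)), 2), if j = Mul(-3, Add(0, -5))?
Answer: 25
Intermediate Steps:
j = 15 (j = Mul(-3, -5) = 15)
Pow(Add(Pow(Add(Pow(Add(2, 5), 2), j), Rational(1, 2)), Mul(1, -3)), 2) = Pow(Add(Pow(Add(Pow(Add(2, 5), 2), 15), Rational(1, 2)), Mul(1, -3)), 2) = Pow(Add(Pow(Add(Pow(7, 2), 15), Rational(1, 2)), -3), 2) = Pow(Add(Pow(Add(49, 15), Rational(1, 2)), -3), 2) = Pow(Add(Pow(64, Rational(1, 2)), -3), 2) = Pow(Add(8, -3), 2) = Pow(5, 2) = 25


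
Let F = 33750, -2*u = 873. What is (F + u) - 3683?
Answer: 59261/2 ≈ 29631.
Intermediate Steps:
u = -873/2 (u = -½*873 = -873/2 ≈ -436.50)
(F + u) - 3683 = (33750 - 873/2) - 3683 = 66627/2 - 3683 = 59261/2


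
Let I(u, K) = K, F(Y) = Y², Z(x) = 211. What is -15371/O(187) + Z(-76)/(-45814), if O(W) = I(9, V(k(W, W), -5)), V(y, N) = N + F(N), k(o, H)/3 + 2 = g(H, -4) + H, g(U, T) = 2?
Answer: -352105607/458140 ≈ -768.55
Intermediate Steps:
k(o, H) = 3*H (k(o, H) = -6 + 3*(2 + H) = -6 + (6 + 3*H) = 3*H)
V(y, N) = N + N²
O(W) = 20 (O(W) = -5*(1 - 5) = -5*(-4) = 20)
-15371/O(187) + Z(-76)/(-45814) = -15371/20 + 211/(-45814) = -15371*1/20 + 211*(-1/45814) = -15371/20 - 211/45814 = -352105607/458140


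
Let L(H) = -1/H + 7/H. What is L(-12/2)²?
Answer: 1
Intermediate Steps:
L(H) = 6/H
L(-12/2)² = (6/((-12/2)))² = (6/((-12*½)))² = (6/(-6))² = (6*(-⅙))² = (-1)² = 1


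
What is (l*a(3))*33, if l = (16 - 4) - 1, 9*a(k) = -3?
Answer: -121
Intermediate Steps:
a(k) = -1/3 (a(k) = (1/9)*(-3) = -1/3)
l = 11 (l = 12 - 1 = 11)
(l*a(3))*33 = (11*(-1/3))*33 = -11/3*33 = -121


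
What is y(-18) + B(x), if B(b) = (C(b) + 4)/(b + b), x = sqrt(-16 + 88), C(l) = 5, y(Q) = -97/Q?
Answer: 97/18 + 3*sqrt(2)/8 ≈ 5.9192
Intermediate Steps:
x = 6*sqrt(2) (x = sqrt(72) = 6*sqrt(2) ≈ 8.4853)
B(b) = 9/(2*b) (B(b) = (5 + 4)/(b + b) = 9/((2*b)) = 9*(1/(2*b)) = 9/(2*b))
y(-18) + B(x) = -97/(-18) + 9/(2*((6*sqrt(2)))) = -97*(-1/18) + 9*(sqrt(2)/12)/2 = 97/18 + 3*sqrt(2)/8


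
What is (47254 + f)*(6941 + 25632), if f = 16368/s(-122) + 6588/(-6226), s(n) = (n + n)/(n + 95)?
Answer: 303480672939340/189893 ≈ 1.5982e+9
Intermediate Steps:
s(n) = 2*n/(95 + n) (s(n) = (2*n)/(95 + n) = 2*n/(95 + n))
f = 343735758/189893 (f = 16368/((2*(-122)/(95 - 122))) + 6588/(-6226) = 16368/((2*(-122)/(-27))) + 6588*(-1/6226) = 16368/((2*(-122)*(-1/27))) - 3294/3113 = 16368/(244/27) - 3294/3113 = 16368*(27/244) - 3294/3113 = 110484/61 - 3294/3113 = 343735758/189893 ≈ 1810.2)
(47254 + f)*(6941 + 25632) = (47254 + 343735758/189893)*(6941 + 25632) = (9316939580/189893)*32573 = 303480672939340/189893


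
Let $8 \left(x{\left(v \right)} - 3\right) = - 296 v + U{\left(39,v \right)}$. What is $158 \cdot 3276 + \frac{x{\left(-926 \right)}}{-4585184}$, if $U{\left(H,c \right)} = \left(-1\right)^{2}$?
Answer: $\frac{18986623084855}{36681472} \approx 5.1761 \cdot 10^{5}$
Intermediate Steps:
$U{\left(H,c \right)} = 1$
$x{\left(v \right)} = \frac{25}{8} - 37 v$ ($x{\left(v \right)} = 3 + \frac{- 296 v + 1}{8} = 3 + \frac{1 - 296 v}{8} = 3 - \left(- \frac{1}{8} + 37 v\right) = \frac{25}{8} - 37 v$)
$158 \cdot 3276 + \frac{x{\left(-926 \right)}}{-4585184} = 158 \cdot 3276 + \frac{\frac{25}{8} - -34262}{-4585184} = 517608 + \left(\frac{25}{8} + 34262\right) \left(- \frac{1}{4585184}\right) = 517608 + \frac{274121}{8} \left(- \frac{1}{4585184}\right) = 517608 - \frac{274121}{36681472} = \frac{18986623084855}{36681472}$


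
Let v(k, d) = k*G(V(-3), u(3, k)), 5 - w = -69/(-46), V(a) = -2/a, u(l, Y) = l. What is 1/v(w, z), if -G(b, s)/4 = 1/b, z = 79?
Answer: -1/21 ≈ -0.047619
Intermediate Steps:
w = 7/2 (w = 5 - (-69)/(-46) = 5 - (-69)*(-1)/46 = 5 - 1*3/2 = 5 - 3/2 = 7/2 ≈ 3.5000)
G(b, s) = -4/b
v(k, d) = -6*k (v(k, d) = k*(-4/((-2/(-3)))) = k*(-4/((-2*(-⅓)))) = k*(-4/⅔) = k*(-4*3/2) = k*(-6) = -6*k)
1/v(w, z) = 1/(-6*7/2) = 1/(-21) = -1/21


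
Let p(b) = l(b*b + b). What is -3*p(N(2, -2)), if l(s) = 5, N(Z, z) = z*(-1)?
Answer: -15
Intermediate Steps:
N(Z, z) = -z
p(b) = 5
-3*p(N(2, -2)) = -3*5 = -15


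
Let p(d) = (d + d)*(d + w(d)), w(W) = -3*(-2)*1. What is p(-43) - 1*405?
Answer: 2777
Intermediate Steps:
w(W) = 6 (w(W) = 6*1 = 6)
p(d) = 2*d*(6 + d) (p(d) = (d + d)*(d + 6) = (2*d)*(6 + d) = 2*d*(6 + d))
p(-43) - 1*405 = 2*(-43)*(6 - 43) - 1*405 = 2*(-43)*(-37) - 405 = 3182 - 405 = 2777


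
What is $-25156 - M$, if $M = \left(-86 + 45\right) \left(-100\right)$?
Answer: $-29256$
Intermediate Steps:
$M = 4100$ ($M = \left(-41\right) \left(-100\right) = 4100$)
$-25156 - M = -25156 - 4100 = -29256$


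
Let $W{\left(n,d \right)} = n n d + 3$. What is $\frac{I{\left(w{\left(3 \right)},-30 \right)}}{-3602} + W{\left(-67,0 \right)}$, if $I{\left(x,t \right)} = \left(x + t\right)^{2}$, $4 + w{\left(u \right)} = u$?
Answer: $\frac{9845}{3602} \approx 2.7332$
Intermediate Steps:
$w{\left(u \right)} = -4 + u$
$I{\left(x,t \right)} = \left(t + x\right)^{2}$
$W{\left(n,d \right)} = 3 + d n^{2}$ ($W{\left(n,d \right)} = n^{2} d + 3 = d n^{2} + 3 = 3 + d n^{2}$)
$\frac{I{\left(w{\left(3 \right)},-30 \right)}}{-3602} + W{\left(-67,0 \right)} = \frac{\left(-30 + \left(-4 + 3\right)\right)^{2}}{-3602} + \left(3 + 0 \left(-67\right)^{2}\right) = \left(-30 - 1\right)^{2} \left(- \frac{1}{3602}\right) + \left(3 + 0 \cdot 4489\right) = \left(-31\right)^{2} \left(- \frac{1}{3602}\right) + \left(3 + 0\right) = 961 \left(- \frac{1}{3602}\right) + 3 = - \frac{961}{3602} + 3 = \frac{9845}{3602}$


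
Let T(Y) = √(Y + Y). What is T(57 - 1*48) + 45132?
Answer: 45132 + 3*√2 ≈ 45136.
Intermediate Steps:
T(Y) = √2*√Y (T(Y) = √(2*Y) = √2*√Y)
T(57 - 1*48) + 45132 = √2*√(57 - 1*48) + 45132 = √2*√(57 - 48) + 45132 = √2*√9 + 45132 = √2*3 + 45132 = 3*√2 + 45132 = 45132 + 3*√2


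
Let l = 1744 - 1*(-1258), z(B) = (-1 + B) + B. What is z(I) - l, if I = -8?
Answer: -3019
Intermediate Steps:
z(B) = -1 + 2*B
l = 3002 (l = 1744 + 1258 = 3002)
z(I) - l = (-1 + 2*(-8)) - 1*3002 = (-1 - 16) - 3002 = -17 - 3002 = -3019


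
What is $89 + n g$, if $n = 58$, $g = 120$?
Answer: $7049$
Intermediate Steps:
$89 + n g = 89 + 58 \cdot 120 = 89 + 6960 = 7049$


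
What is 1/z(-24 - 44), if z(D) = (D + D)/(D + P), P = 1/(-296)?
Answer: 20129/40256 ≈ 0.50002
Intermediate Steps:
P = -1/296 ≈ -0.0033784
z(D) = 2*D/(-1/296 + D) (z(D) = (D + D)/(D - 1/296) = (2*D)/(-1/296 + D) = 2*D/(-1/296 + D))
1/z(-24 - 44) = 1/(592*(-24 - 44)/(-1 + 296*(-24 - 44))) = 1/(592*(-68)/(-1 + 296*(-68))) = 1/(592*(-68)/(-1 - 20128)) = 1/(592*(-68)/(-20129)) = 1/(592*(-68)*(-1/20129)) = 1/(40256/20129) = 20129/40256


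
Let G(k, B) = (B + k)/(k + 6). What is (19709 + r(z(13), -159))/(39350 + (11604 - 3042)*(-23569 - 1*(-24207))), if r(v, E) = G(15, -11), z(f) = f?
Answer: 413893/115540026 ≈ 0.0035822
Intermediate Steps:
G(k, B) = (B + k)/(6 + k)
r(v, E) = 4/21 (r(v, E) = (-11 + 15)/(6 + 15) = 4/21)
(19709 + r(z(13), -159))/(39350 + (11604 - 3042)*(-23569 - 1*(-24207))) = (19709 + 4/21)/(39350 + (11604 - 3042)*(-23569 - 1*(-24207))) = 413893/(21*(39350 + 8562*(-23569 + 24207))) = 413893/(21*(39350 + 8562*638)) = 413893/(21*(39350 + 5462556)) = (413893/21)/5501906 = (413893/21)*(1/5501906) = 413893/115540026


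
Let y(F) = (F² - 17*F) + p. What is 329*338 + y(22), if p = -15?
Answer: 111297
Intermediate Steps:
y(F) = -15 + F² - 17*F (y(F) = (F² - 17*F) - 15 = -15 + F² - 17*F)
329*338 + y(22) = 329*338 + (-15 + 22² - 17*22) = 111202 + (-15 + 484 - 374) = 111202 + 95 = 111297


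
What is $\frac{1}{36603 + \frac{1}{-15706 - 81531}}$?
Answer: $\frac{97237}{3559165910} \approx 2.732 \cdot 10^{-5}$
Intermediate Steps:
$\frac{1}{36603 + \frac{1}{-15706 - 81531}} = \frac{1}{36603 + \frac{1}{-97237}} = \frac{1}{36603 - \frac{1}{97237}} = \frac{1}{\frac{3559165910}{97237}} = \frac{97237}{3559165910}$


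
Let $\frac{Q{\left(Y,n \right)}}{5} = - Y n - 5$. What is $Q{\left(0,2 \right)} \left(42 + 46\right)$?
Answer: $-2200$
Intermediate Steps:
$Q{\left(Y,n \right)} = -25 - 5 Y n$ ($Q{\left(Y,n \right)} = 5 \left(- Y n - 5\right) = 5 \left(-5 - Y n\right) = -25 - 5 Y n$)
$Q{\left(0,2 \right)} \left(42 + 46\right) = \left(-25 - 0 \cdot 2\right) \left(42 + 46\right) = \left(-25 + 0\right) 88 = \left(-25\right) 88 = -2200$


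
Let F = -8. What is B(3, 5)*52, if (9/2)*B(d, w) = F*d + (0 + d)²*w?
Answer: 728/3 ≈ 242.67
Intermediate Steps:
B(d, w) = -16*d/9 + 2*w*d²/9 (B(d, w) = 2*(-8*d + (0 + d)²*w)/9 = 2*(-8*d + d²*w)/9 = 2*(-8*d + w*d²)/9 = -16*d/9 + 2*w*d²/9)
B(3, 5)*52 = ((2/9)*3*(-8 + 3*5))*52 = ((2/9)*3*(-8 + 15))*52 = ((2/9)*3*7)*52 = (14/3)*52 = 728/3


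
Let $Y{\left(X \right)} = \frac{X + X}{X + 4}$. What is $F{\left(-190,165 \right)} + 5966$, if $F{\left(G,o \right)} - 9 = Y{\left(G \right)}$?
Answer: $\frac{555865}{93} \approx 5977.0$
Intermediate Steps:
$Y{\left(X \right)} = \frac{2 X}{4 + X}$
$F{\left(G,o \right)} = 9 + \frac{2 G}{4 + G}$
$F{\left(-190,165 \right)} + 5966 = \frac{36 + 11 \left(-190\right)}{4 - 190} + 5966 = \frac{36 - 2090}{-186} + 5966 = \left(- \frac{1}{186}\right) \left(-2054\right) + 5966 = \frac{1027}{93} + 5966 = \frac{555865}{93}$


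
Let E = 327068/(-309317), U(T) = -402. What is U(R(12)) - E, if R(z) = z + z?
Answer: -124018366/309317 ≈ -400.94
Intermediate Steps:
R(z) = 2*z
E = -327068/309317 (E = 327068*(-1/309317) = -327068/309317 ≈ -1.0574)
U(R(12)) - E = -402 - 1*(-327068/309317) = -402 + 327068/309317 = -124018366/309317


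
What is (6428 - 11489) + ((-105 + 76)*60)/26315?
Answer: -26636391/5263 ≈ -5061.1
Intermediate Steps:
(6428 - 11489) + ((-105 + 76)*60)/26315 = -5061 - 29*60*(1/26315) = -5061 - 1740*1/26315 = -5061 - 348/5263 = -26636391/5263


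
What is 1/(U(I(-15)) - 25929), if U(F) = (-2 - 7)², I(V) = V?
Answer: -1/25848 ≈ -3.8688e-5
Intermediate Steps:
U(F) = 81 (U(F) = (-9)² = 81)
1/(U(I(-15)) - 25929) = 1/(81 - 25929) = 1/(-25848) = -1/25848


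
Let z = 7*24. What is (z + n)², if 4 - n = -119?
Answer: 84681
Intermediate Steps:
n = 123 (n = 4 - 1*(-119) = 4 + 119 = 123)
z = 168
(z + n)² = (168 + 123)² = 291² = 84681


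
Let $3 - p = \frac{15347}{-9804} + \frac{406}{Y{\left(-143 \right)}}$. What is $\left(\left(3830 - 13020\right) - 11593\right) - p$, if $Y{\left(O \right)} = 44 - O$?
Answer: $- \frac{38106860993}{1833348} \approx -20785.0$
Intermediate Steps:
$p = \frac{4389509}{1833348}$ ($p = 3 - \left(\frac{15347}{-9804} + \frac{406}{44 - -143}\right) = 3 - \left(15347 \left(- \frac{1}{9804}\right) + \frac{406}{44 + 143}\right) = 3 - \left(- \frac{15347}{9804} + \frac{406}{187}\right) = 3 - \frac{1110535}{1833348} = \frac{4389509}{1833348} \approx 2.3943$)
$\left(\left(3830 - 13020\right) - 11593\right) - p = \left(\left(3830 - 13020\right) - 11593\right) - \frac{4389509}{1833348} = \left(-9190 - 11593\right) - \frac{4389509}{1833348} = -20783 - \frac{4389509}{1833348} = - \frac{38106860993}{1833348}$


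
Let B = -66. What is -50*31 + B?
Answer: -1616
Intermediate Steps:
-50*31 + B = -50*31 - 66 = -1550 - 66 = -1616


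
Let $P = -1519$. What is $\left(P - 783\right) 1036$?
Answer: $-2384872$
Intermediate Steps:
$\left(P - 783\right) 1036 = \left(-1519 - 783\right) 1036 = \left(-2302\right) 1036 = -2384872$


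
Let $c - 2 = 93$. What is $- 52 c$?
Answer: $-4940$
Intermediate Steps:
$c = 95$ ($c = 2 + 93 = 95$)
$- 52 c = \left(-52\right) 95 = -4940$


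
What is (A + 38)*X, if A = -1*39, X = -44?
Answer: 44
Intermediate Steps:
A = -39
(A + 38)*X = (-39 + 38)*(-44) = -1*(-44) = 44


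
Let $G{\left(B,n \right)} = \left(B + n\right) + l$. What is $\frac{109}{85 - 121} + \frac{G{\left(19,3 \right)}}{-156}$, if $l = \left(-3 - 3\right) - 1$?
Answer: $- \frac{731}{234} \approx -3.1239$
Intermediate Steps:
$l = -7$ ($l = -6 - 1 = -7$)
$G{\left(B,n \right)} = -7 + B + n$ ($G{\left(B,n \right)} = \left(B + n\right) - 7 = -7 + B + n$)
$\frac{109}{85 - 121} + \frac{G{\left(19,3 \right)}}{-156} = \frac{109}{85 - 121} + \frac{-7 + 19 + 3}{-156} = \frac{109}{-36} + 15 \left(- \frac{1}{156}\right) = 109 \left(- \frac{1}{36}\right) - \frac{5}{52} = - \frac{109}{36} - \frac{5}{52} = - \frac{731}{234}$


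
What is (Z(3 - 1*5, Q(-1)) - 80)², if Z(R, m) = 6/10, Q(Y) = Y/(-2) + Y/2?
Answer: 157609/25 ≈ 6304.4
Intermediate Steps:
Q(Y) = 0 (Q(Y) = Y*(-½) + Y*(½) = -Y/2 + Y/2 = 0)
Z(R, m) = ⅗ (Z(R, m) = 6*(⅒) = ⅗)
(Z(3 - 1*5, Q(-1)) - 80)² = (⅗ - 80)² = (-397/5)² = 157609/25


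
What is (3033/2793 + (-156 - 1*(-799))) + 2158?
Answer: 2608742/931 ≈ 2802.1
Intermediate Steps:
(3033/2793 + (-156 - 1*(-799))) + 2158 = (3033*(1/2793) + (-156 + 799)) + 2158 = (1011/931 + 643) + 2158 = 599644/931 + 2158 = 2608742/931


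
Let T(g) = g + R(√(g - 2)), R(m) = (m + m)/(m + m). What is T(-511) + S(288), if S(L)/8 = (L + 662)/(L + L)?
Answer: -17885/36 ≈ -496.81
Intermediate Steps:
R(m) = 1 (R(m) = (2*m)/((2*m)) = (2*m)*(1/(2*m)) = 1)
S(L) = 4*(662 + L)/L (S(L) = 8*((L + 662)/(L + L)) = 8*((662 + L)/((2*L))) = 8*((662 + L)*(1/(2*L))) = 8*((662 + L)/(2*L)) = 4*(662 + L)/L)
T(g) = 1 + g (T(g) = g + 1 = 1 + g)
T(-511) + S(288) = (1 - 511) + (4 + 2648/288) = -510 + (4 + 2648*(1/288)) = -510 + (4 + 331/36) = -510 + 475/36 = -17885/36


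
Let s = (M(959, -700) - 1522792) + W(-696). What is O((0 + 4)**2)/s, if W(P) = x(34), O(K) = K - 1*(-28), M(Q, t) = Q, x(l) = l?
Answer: -44/1521799 ≈ -2.8913e-5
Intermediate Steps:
O(K) = 28 + K (O(K) = K + 28 = 28 + K)
W(P) = 34
s = -1521799 (s = (959 - 1522792) + 34 = -1521833 + 34 = -1521799)
O((0 + 4)**2)/s = (28 + (0 + 4)**2)/(-1521799) = (28 + 4**2)*(-1/1521799) = (28 + 16)*(-1/1521799) = 44*(-1/1521799) = -44/1521799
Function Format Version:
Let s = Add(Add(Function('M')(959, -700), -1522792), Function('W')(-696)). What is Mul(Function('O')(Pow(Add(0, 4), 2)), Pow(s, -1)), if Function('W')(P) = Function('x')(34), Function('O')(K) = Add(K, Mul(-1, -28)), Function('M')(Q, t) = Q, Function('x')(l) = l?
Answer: Rational(-44, 1521799) ≈ -2.8913e-5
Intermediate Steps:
Function('O')(K) = Add(28, K) (Function('O')(K) = Add(K, 28) = Add(28, K))
Function('W')(P) = 34
s = -1521799 (s = Add(Add(959, -1522792), 34) = Add(-1521833, 34) = -1521799)
Mul(Function('O')(Pow(Add(0, 4), 2)), Pow(s, -1)) = Mul(Add(28, Pow(Add(0, 4), 2)), Pow(-1521799, -1)) = Mul(Add(28, Pow(4, 2)), Rational(-1, 1521799)) = Mul(Add(28, 16), Rational(-1, 1521799)) = Mul(44, Rational(-1, 1521799)) = Rational(-44, 1521799)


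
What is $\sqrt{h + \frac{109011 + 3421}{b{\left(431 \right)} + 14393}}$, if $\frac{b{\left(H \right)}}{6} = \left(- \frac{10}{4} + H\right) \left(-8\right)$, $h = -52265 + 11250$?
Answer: $\frac{i \sqrt{62584874079}}{1235} \approx 202.57 i$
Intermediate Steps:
$h = -41015$
$b{\left(H \right)} = 120 - 48 H$ ($b{\left(H \right)} = 6 \left(- \frac{10}{4} + H\right) \left(-8\right) = 6 \left(\left(-10\right) \frac{1}{4} + H\right) \left(-8\right) = 6 \left(- \frac{5}{2} + H\right) \left(-8\right) = 6 \left(20 - 8 H\right) = 120 - 48 H$)
$\sqrt{h + \frac{109011 + 3421}{b{\left(431 \right)} + 14393}} = \sqrt{-41015 + \frac{109011 + 3421}{\left(120 - 20688\right) + 14393}} = \sqrt{-41015 + \frac{112432}{\left(120 - 20688\right) + 14393}} = \sqrt{-41015 + \frac{112432}{-20568 + 14393}} = \sqrt{-41015 + \frac{112432}{-6175}} = \sqrt{-41015 + 112432 \left(- \frac{1}{6175}\right)} = \sqrt{-41015 - \frac{112432}{6175}} = \sqrt{- \frac{253380057}{6175}} = \frac{i \sqrt{62584874079}}{1235}$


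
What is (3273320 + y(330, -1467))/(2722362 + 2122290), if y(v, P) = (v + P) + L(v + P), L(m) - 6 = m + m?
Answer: 3269915/4844652 ≈ 0.67495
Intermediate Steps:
L(m) = 6 + 2*m (L(m) = 6 + (m + m) = 6 + 2*m)
y(v, P) = 6 + 3*P + 3*v (y(v, P) = (v + P) + (6 + 2*(v + P)) = (P + v) + (6 + 2*(P + v)) = (P + v) + (6 + (2*P + 2*v)) = (P + v) + (6 + 2*P + 2*v) = 6 + 3*P + 3*v)
(3273320 + y(330, -1467))/(2722362 + 2122290) = (3273320 + (6 + 3*(-1467) + 3*330))/(2722362 + 2122290) = (3273320 + (6 - 4401 + 990))/4844652 = (3273320 - 3405)*(1/4844652) = 3269915*(1/4844652) = 3269915/4844652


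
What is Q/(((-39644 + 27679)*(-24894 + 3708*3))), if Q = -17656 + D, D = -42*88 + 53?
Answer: -21299/164758050 ≈ -0.00012927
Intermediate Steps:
D = -3643 (D = -3696 + 53 = -3643)
Q = -21299 (Q = -17656 - 3643 = -21299)
Q/(((-39644 + 27679)*(-24894 + 3708*3))) = -21299*1/((-39644 + 27679)*(-24894 + 3708*3)) = -21299*(-1/(11965*(-24894 + 11124))) = -21299/((-11965*(-13770))) = -21299/164758050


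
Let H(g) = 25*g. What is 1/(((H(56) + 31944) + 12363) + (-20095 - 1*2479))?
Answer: 1/23133 ≈ 4.3228e-5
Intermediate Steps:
1/(((H(56) + 31944) + 12363) + (-20095 - 1*2479)) = 1/(((25*56 + 31944) + 12363) + (-20095 - 1*2479)) = 1/(((1400 + 31944) + 12363) + (-20095 - 2479)) = 1/((33344 + 12363) - 22574) = 1/(45707 - 22574) = 1/23133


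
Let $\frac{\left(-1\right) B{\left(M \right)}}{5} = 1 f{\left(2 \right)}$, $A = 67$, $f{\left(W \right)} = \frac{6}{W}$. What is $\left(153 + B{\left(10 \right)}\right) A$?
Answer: $9246$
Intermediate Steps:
$B{\left(M \right)} = -15$ ($B{\left(M \right)} = - 5 \cdot 1 \cdot \frac{6}{2} = - 5 \cdot 1 \cdot 6 \cdot \frac{1}{2} = - 5 \cdot 1 \cdot 3 = \left(-5\right) 3 = -15$)
$\left(153 + B{\left(10 \right)}\right) A = \left(153 - 15\right) 67 = 138 \cdot 67 = 9246$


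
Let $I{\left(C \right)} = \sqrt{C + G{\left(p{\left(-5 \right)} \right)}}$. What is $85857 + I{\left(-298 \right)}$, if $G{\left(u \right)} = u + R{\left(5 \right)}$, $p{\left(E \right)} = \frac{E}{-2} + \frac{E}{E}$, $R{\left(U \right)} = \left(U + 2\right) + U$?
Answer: $85857 + \frac{i \sqrt{1130}}{2} \approx 85857.0 + 16.808 i$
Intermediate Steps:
$R{\left(U \right)} = 2 + 2 U$ ($R{\left(U \right)} = \left(2 + U\right) + U = 2 + 2 U$)
$p{\left(E \right)} = 1 - \frac{E}{2}$ ($p{\left(E \right)} = E \left(- \frac{1}{2}\right) + 1 = - \frac{E}{2} + 1 = 1 - \frac{E}{2}$)
$G{\left(u \right)} = 12 + u$ ($G{\left(u \right)} = u + \left(2 + 2 \cdot 5\right) = u + \left(2 + 10\right) = u + 12 = 12 + u$)
$I{\left(C \right)} = \sqrt{\frac{31}{2} + C}$ ($I{\left(C \right)} = \sqrt{C + \left(12 + \left(1 - - \frac{5}{2}\right)\right)} = \sqrt{C + \left(12 + \left(1 + \frac{5}{2}\right)\right)} = \sqrt{C + \left(12 + \frac{7}{2}\right)} = \sqrt{C + \frac{31}{2}} = \sqrt{\frac{31}{2} + C}$)
$85857 + I{\left(-298 \right)} = 85857 + \frac{\sqrt{62 + 4 \left(-298\right)}}{2} = 85857 + \frac{\sqrt{62 - 1192}}{2} = 85857 + \frac{\sqrt{-1130}}{2} = 85857 + \frac{i \sqrt{1130}}{2}$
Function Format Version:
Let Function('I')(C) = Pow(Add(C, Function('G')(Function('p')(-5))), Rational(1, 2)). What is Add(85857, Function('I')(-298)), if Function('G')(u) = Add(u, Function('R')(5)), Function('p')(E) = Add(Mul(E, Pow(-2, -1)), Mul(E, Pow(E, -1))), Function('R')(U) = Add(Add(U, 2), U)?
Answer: Add(85857, Mul(Rational(1, 2), I, Pow(1130, Rational(1, 2)))) ≈ Add(85857., Mul(16.808, I))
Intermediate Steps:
Function('R')(U) = Add(2, Mul(2, U)) (Function('R')(U) = Add(Add(2, U), U) = Add(2, Mul(2, U)))
Function('p')(E) = Add(1, Mul(Rational(-1, 2), E)) (Function('p')(E) = Add(Mul(E, Rational(-1, 2)), 1) = Add(Mul(Rational(-1, 2), E), 1) = Add(1, Mul(Rational(-1, 2), E)))
Function('G')(u) = Add(12, u) (Function('G')(u) = Add(u, Add(2, Mul(2, 5))) = Add(u, Add(2, 10)) = Add(u, 12) = Add(12, u))
Function('I')(C) = Pow(Add(Rational(31, 2), C), Rational(1, 2)) (Function('I')(C) = Pow(Add(C, Add(12, Add(1, Mul(Rational(-1, 2), -5)))), Rational(1, 2)) = Pow(Add(C, Add(12, Add(1, Rational(5, 2)))), Rational(1, 2)) = Pow(Add(C, Add(12, Rational(7, 2))), Rational(1, 2)) = Pow(Add(C, Rational(31, 2)), Rational(1, 2)) = Pow(Add(Rational(31, 2), C), Rational(1, 2)))
Add(85857, Function('I')(-298)) = Add(85857, Mul(Rational(1, 2), Pow(Add(62, Mul(4, -298)), Rational(1, 2)))) = Add(85857, Mul(Rational(1, 2), Pow(Add(62, -1192), Rational(1, 2)))) = Add(85857, Mul(Rational(1, 2), Pow(-1130, Rational(1, 2)))) = Add(85857, Mul(Rational(1, 2), Mul(I, Pow(1130, Rational(1, 2))))) = Add(85857, Mul(Rational(1, 2), I, Pow(1130, Rational(1, 2))))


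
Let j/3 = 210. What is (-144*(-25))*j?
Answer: 2268000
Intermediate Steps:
j = 630 (j = 3*210 = 630)
(-144*(-25))*j = -144*(-25)*630 = 3600*630 = 2268000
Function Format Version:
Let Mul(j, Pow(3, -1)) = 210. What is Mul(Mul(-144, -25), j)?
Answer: 2268000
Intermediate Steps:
j = 630 (j = Mul(3, 210) = 630)
Mul(Mul(-144, -25), j) = Mul(Mul(-144, -25), 630) = Mul(3600, 630) = 2268000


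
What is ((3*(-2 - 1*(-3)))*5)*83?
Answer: 1245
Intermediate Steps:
((3*(-2 - 1*(-3)))*5)*83 = ((3*(-2 + 3))*5)*83 = ((3*1)*5)*83 = (3*5)*83 = 15*83 = 1245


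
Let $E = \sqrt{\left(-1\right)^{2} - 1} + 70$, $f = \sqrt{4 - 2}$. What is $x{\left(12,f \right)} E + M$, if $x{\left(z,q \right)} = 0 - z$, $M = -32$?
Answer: $-872$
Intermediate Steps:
$f = \sqrt{2} \approx 1.4142$
$x{\left(z,q \right)} = - z$
$E = 70$ ($E = \sqrt{1 - 1} + 70 = \sqrt{0} + 70 = 0 + 70 = 70$)
$x{\left(12,f \right)} E + M = \left(-1\right) 12 \cdot 70 - 32 = \left(-12\right) 70 - 32 = -840 - 32 = -872$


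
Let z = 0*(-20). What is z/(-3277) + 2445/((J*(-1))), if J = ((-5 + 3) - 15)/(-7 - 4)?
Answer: -26895/17 ≈ -1582.1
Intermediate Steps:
z = 0
J = 17/11 (J = (-2 - 15)/(-11) = -17*(-1/11) = 17/11 ≈ 1.5455)
z/(-3277) + 2445/((J*(-1))) = 0/(-3277) + 2445/(((17/11)*(-1))) = 0*(-1/3277) + 2445/(-17/11) = 0 + 2445*(-11/17) = 0 - 26895/17 = -26895/17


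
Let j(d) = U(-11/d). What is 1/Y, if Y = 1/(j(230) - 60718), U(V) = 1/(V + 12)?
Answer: -166913552/2749 ≈ -60718.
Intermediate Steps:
U(V) = 1/(12 + V)
j(d) = 1/(12 - 11/d)
Y = -2749/166913552 (Y = 1/(230/(-11 + 12*230) - 60718) = 1/(230/(-11 + 2760) - 60718) = 1/(230/2749 - 60718) = 1/(-166913552/2749) = -2749/166913552 ≈ -1.6470e-5)
1/Y = 1/(-2749/166913552) = -166913552/2749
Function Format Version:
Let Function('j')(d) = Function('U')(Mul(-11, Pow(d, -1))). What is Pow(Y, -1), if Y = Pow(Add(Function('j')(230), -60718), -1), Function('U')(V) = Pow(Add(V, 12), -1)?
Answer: Rational(-166913552, 2749) ≈ -60718.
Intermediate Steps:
Function('U')(V) = Pow(Add(12, V), -1)
Function('j')(d) = Pow(Add(12, Mul(-11, Pow(d, -1))), -1)
Y = Rational(-2749, 166913552) (Y = Pow(Add(Mul(230, Pow(Add(-11, Mul(12, 230)), -1)), -60718), -1) = Pow(Add(Mul(230, Pow(Add(-11, 2760), -1)), -60718), -1) = Pow(Add(Mul(230, Pow(2749, -1)), -60718), -1) = Pow(Add(Mul(230, Rational(1, 2749)), -60718), -1) = Pow(Add(Rational(230, 2749), -60718), -1) = Pow(Rational(-166913552, 2749), -1) = Rational(-2749, 166913552) ≈ -1.6470e-5)
Pow(Y, -1) = Pow(Rational(-2749, 166913552), -1) = Rational(-166913552, 2749)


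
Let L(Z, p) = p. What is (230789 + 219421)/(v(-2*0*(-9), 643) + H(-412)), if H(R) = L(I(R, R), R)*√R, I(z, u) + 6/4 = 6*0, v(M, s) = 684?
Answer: 38492955/8800298 + 23185815*I*√103/4400149 ≈ 4.3741 + 53.478*I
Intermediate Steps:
I(z, u) = -3/2 (I(z, u) = -3/2 + 6*0 = -3/2 + 0 = -3/2)
H(R) = R^(3/2) (H(R) = R*√R = R^(3/2))
(230789 + 219421)/(v(-2*0*(-9), 643) + H(-412)) = (230789 + 219421)/(684 + (-412)^(3/2)) = 450210/(684 - 824*I*√103)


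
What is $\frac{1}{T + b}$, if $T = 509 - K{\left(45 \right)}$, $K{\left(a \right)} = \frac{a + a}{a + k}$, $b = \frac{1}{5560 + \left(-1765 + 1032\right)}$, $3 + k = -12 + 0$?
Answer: $\frac{4827}{2442463} \approx 0.0019763$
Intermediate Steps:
$k = -15$ ($k = -3 + \left(-12 + 0\right) = -3 - 12 = -15$)
$b = \frac{1}{4827}$ ($b = \frac{1}{5560 - 733} = \frac{1}{4827} \approx 0.00020717$)
$K{\left(a \right)} = \frac{2 a}{-15 + a}$ ($K{\left(a \right)} = \frac{a + a}{a - 15} = \frac{2 a}{-15 + a}$)
$T = 506$ ($T = 509 - 2 \cdot 45 \frac{1}{-15 + 45} = 509 - 2 \cdot 45 \cdot \frac{1}{30} = 509 - 3 = 506$)
$\frac{1}{T + b} = \frac{1}{506 + \frac{1}{4827}} = \frac{1}{\frac{2442463}{4827}} = \frac{4827}{2442463}$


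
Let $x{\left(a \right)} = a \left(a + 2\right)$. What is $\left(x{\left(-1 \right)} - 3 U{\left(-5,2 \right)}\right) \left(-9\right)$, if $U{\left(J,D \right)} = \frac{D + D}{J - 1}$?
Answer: $-9$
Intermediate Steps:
$U{\left(J,D \right)} = \frac{2 D}{-1 + J}$
$x{\left(a \right)} = a \left(2 + a\right)$
$\left(x{\left(-1 \right)} - 3 U{\left(-5,2 \right)}\right) \left(-9\right) = \left(- (2 - 1) - 3 \cdot 2 \cdot 2 \frac{1}{-1 - 5}\right) \left(-9\right) = \left(\left(-1\right) 1 - 3 \cdot 2 \cdot 2 \frac{1}{-6}\right) \left(-9\right) = \left(-1 - 3 \cdot 2 \cdot 2 \left(- \frac{1}{6}\right)\right) \left(-9\right) = \left(-1 - -2\right) \left(-9\right) = \left(-1 + 2\right) \left(-9\right) = 1 \left(-9\right) = -9$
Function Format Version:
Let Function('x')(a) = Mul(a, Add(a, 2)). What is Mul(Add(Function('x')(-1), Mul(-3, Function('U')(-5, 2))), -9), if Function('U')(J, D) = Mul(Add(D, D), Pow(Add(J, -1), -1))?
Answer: -9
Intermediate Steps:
Function('U')(J, D) = Mul(2, D, Pow(Add(-1, J), -1)) (Function('U')(J, D) = Mul(Mul(2, D), Pow(Add(-1, J), -1)) = Mul(2, D, Pow(Add(-1, J), -1)))
Function('x')(a) = Mul(a, Add(2, a))
Mul(Add(Function('x')(-1), Mul(-3, Function('U')(-5, 2))), -9) = Mul(Add(Mul(-1, Add(2, -1)), Mul(-3, Mul(2, 2, Pow(Add(-1, -5), -1)))), -9) = Mul(Add(Mul(-1, 1), Mul(-3, Mul(2, 2, Pow(-6, -1)))), -9) = Mul(Add(-1, Mul(-3, Mul(2, 2, Rational(-1, 6)))), -9) = Mul(Add(-1, Mul(-3, Rational(-2, 3))), -9) = Mul(Add(-1, 2), -9) = Mul(1, -9) = -9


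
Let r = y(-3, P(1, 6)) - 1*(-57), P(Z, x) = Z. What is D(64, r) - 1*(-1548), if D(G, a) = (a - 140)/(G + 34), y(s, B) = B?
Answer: 75811/49 ≈ 1547.2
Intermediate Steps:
r = 58 (r = 1 - 1*(-57) = 1 + 57 = 58)
D(G, a) = (-140 + a)/(34 + G)
D(64, r) - 1*(-1548) = (-140 + 58)/(34 + 64) - 1*(-1548) = -82/98 + 1548 = (1/98)*(-82) + 1548 = -41/49 + 1548 = 75811/49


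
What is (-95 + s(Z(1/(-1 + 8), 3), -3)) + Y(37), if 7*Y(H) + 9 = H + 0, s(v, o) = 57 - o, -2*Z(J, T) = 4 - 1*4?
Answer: -31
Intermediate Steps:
Z(J, T) = 0 (Z(J, T) = -(4 - 1*4)/2 = -(4 - 4)/2 = -½*0 = 0)
Y(H) = -9/7 + H/7 (Y(H) = -9/7 + (H + 0)/7 = -9/7 + H/7)
(-95 + s(Z(1/(-1 + 8), 3), -3)) + Y(37) = (-95 + (57 - 1*(-3))) + (-9/7 + (⅐)*37) = (-95 + (57 + 3)) + (-9/7 + 37/7) = (-95 + 60) + 4 = -35 + 4 = -31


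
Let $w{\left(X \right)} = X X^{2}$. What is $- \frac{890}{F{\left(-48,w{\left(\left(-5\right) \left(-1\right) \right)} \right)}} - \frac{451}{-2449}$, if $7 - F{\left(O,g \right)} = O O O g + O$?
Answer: $\frac{1246493839}{6771022139} \approx 0.18409$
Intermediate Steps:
$w{\left(X \right)} = X^{3}$
$F{\left(O,g \right)} = 7 - O - g O^{3}$ ($F{\left(O,g \right)} = 7 - \left(O O O g + O\right) = 7 - \left(O^{2} O g + O\right) = 7 - \left(O^{3} g + O\right) = 7 - \left(g O^{3} + O\right) = 7 - \left(O + g O^{3}\right) = 7 - O - g O^{3}$)
$- \frac{890}{F{\left(-48,w{\left(\left(-5\right) \left(-1\right) \right)} \right)}} - \frac{451}{-2449} = - \frac{890}{7 - -48 - \left(\left(-5\right) \left(-1\right)\right)^{3} \left(-48\right)^{3}} - \frac{451}{-2449} = - \frac{890}{7 + 48 - 5^{3} \left(-110592\right)} - - \frac{451}{2449} = - \frac{890}{7 + 48 - 125 \left(-110592\right)} + \frac{451}{2449} = - \frac{890}{7 + 48 + 13824000} + \frac{451}{2449} = - \frac{890}{13824055} + \frac{451}{2449} = \left(-890\right) \frac{1}{13824055} + \frac{451}{2449} = - \frac{178}{2764811} + \frac{451}{2449} = \frac{1246493839}{6771022139}$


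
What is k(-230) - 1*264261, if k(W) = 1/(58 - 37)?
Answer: -5549480/21 ≈ -2.6426e+5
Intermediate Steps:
k(W) = 1/21
k(-230) - 1*264261 = 1/21 - 1*264261 = 1/21 - 264261 = -5549480/21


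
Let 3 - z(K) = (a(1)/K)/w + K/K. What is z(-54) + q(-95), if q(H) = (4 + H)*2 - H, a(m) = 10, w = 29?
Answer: -66550/783 ≈ -84.994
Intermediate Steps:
z(K) = 2 - 10/(29*K) (z(K) = 3 - ((10/K)/29 + K/K) = 3 - ((10/K)*(1/29) + 1) = 3 - (10/(29*K) + 1) = 3 - (1 + 10/(29*K)) = 3 + (-1 - 10/(29*K)) = 2 - 10/(29*K))
q(H) = 8 + H (q(H) = (8 + 2*H) - H = 8 + H)
z(-54) + q(-95) = (2 - 10/29/(-54)) + (8 - 95) = (2 - 10/29*(-1/54)) - 87 = (2 + 5/783) - 87 = 1571/783 - 87 = -66550/783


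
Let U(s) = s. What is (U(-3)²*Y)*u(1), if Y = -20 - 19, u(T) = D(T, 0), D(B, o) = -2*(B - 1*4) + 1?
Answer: -2457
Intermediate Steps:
D(B, o) = 9 - 2*B (D(B, o) = -2*(B - 4) + 1 = -2*(-4 + B) + 1 = (8 - 2*B) + 1 = 9 - 2*B)
u(T) = 9 - 2*T
Y = -39
(U(-3)²*Y)*u(1) = ((-3)²*(-39))*(9 - 2*1) = (9*(-39))*(9 - 2) = -351*7 = -2457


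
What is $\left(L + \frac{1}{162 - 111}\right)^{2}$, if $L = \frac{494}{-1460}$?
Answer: $\frac{140825689}{1386072900} \approx 0.1016$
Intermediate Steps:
$L = - \frac{247}{730}$ ($L = 494 \left(- \frac{1}{1460}\right) = - \frac{247}{730} \approx -0.33836$)
$\left(L + \frac{1}{162 - 111}\right)^{2} = \left(- \frac{247}{730} + \frac{1}{162 - 111}\right)^{2} = \left(- \frac{247}{730} + \frac{1}{51}\right)^{2} = \left(- \frac{11867}{37230}\right)^{2} = \frac{140825689}{1386072900}$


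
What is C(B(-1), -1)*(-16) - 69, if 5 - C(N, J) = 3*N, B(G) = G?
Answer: -197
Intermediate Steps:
C(N, J) = 5 - 3*N
C(B(-1), -1)*(-16) - 69 = (5 - 3*(-1))*(-16) - 69 = (5 + 3)*(-16) - 69 = 8*(-16) - 69 = -128 - 69 = -197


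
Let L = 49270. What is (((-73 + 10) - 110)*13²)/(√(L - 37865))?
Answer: -29237*√11405/11405 ≈ -273.77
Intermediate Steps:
(((-73 + 10) - 110)*13²)/(√(L - 37865)) = (((-73 + 10) - 110)*13²)/(√(49270 - 37865)) = ((-63 - 110)*169)/(√11405) = (-173*169)*(√11405/11405) = -29237*√11405/11405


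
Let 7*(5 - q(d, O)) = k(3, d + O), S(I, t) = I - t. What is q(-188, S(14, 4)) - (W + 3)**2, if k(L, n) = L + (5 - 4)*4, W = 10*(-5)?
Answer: -2205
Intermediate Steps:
W = -50
k(L, n) = 4 + L (k(L, n) = L + 1*4 = L + 4 = 4 + L)
q(d, O) = 4 (q(d, O) = 5 - (4 + 3)/7 = 5 - 1/7*7 = 5 - 1 = 4)
q(-188, S(14, 4)) - (W + 3)**2 = 4 - (-50 + 3)**2 = 4 - 1*(-47)**2 = 4 - 1*2209 = 4 - 2209 = -2205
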